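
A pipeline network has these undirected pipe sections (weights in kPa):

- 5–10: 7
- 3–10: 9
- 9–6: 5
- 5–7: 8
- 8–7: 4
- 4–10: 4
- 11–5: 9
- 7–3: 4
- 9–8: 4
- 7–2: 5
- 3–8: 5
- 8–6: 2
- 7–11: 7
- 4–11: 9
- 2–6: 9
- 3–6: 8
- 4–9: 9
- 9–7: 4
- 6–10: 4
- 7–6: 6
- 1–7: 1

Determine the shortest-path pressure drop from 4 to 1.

14 kPa

Enumerating some paths:
4 → 10 → 6 → 8 → 7 → 1: 4+4+2+4+1 = 15
4 → 9 → 7 → 1: 9+4+1 = 14
4 → 10 → 6 → 7 → 1: 4+4+6+1 = 15
4 → 11 → 7 → 1: 9+7+1 = 17
The minimum is 14 kPa via 4 → 9 → 7 → 1.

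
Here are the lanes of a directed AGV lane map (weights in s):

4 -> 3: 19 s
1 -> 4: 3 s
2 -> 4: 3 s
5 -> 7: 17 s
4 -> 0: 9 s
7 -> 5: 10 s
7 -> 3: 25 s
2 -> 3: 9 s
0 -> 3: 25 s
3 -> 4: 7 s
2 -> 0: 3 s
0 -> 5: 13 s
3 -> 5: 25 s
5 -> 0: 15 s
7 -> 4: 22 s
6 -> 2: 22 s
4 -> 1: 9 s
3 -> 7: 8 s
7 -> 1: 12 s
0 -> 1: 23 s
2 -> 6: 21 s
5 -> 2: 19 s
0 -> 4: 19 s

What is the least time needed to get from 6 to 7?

Enumerating some paths:
6 → 2 → 3 → 7: 22+9+8 = 39
6 → 2 → 4 → 3 → 7: 22+3+19+8 = 52
The minimum is 39 s via 6 → 2 → 3 → 7.

39 s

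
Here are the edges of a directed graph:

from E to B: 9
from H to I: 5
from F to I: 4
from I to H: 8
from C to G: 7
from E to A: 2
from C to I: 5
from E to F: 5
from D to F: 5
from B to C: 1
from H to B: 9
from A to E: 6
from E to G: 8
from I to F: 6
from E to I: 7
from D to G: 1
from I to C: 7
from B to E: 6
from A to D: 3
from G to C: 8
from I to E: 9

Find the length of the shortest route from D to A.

20

Enumerating some paths:
D–G–C–I–E–A: 1+8+5+9+2 = 25
D–F–I–E–A: 5+4+9+2 = 20
Cheapest is D–F–I–E–A at 20.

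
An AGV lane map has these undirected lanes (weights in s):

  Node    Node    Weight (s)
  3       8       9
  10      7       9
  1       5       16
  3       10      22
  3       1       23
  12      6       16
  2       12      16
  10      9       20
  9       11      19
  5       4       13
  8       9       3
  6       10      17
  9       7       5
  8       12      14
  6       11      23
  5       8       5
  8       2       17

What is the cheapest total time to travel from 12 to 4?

Compare a few routes:
12 → 6 → 10 → 7 → 9 → 8 → 5 → 4: 16+17+9+5+3+5+13 = 68
12 → 8 → 5 → 4: 14+5+13 = 32
12 → 2 → 8 → 5 → 4: 16+17+5+13 = 51
12 → 6 → 10 → 9 → 8 → 5 → 4: 16+17+20+3+5+13 = 74
Cheapest is 12 → 8 → 5 → 4 at 32 s.

32 s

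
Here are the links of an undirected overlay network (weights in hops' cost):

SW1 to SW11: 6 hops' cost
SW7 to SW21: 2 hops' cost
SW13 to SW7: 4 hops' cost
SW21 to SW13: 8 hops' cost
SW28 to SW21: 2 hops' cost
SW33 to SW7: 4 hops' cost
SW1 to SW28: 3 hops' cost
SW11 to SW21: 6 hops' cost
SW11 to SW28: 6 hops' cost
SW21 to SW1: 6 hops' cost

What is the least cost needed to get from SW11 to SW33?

12 hops' cost

Candidate routes:
SW11 → SW1 → SW28 → SW21 → SW7 → SW33: 6+3+2+2+4 = 17
SW11 → SW21 → SW7 → SW33: 6+2+4 = 12
SW11 → SW28 → SW21 → SW7 → SW33: 6+2+2+4 = 14
Cheapest is SW11 → SW21 → SW7 → SW33 at 12 hops' cost.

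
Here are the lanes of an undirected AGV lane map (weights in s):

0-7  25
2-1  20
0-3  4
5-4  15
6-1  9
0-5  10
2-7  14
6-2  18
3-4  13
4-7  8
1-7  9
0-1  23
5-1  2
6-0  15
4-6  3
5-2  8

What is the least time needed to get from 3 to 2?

22 s

Candidate routes:
3 → 4 → 6 → 2: 13+3+18 = 34
3 → 0 → 5 → 2: 4+10+8 = 22
3 → 4 → 6 → 1 → 5 → 2: 13+3+9+2+8 = 35
The minimum is 22 s via 3 → 0 → 5 → 2.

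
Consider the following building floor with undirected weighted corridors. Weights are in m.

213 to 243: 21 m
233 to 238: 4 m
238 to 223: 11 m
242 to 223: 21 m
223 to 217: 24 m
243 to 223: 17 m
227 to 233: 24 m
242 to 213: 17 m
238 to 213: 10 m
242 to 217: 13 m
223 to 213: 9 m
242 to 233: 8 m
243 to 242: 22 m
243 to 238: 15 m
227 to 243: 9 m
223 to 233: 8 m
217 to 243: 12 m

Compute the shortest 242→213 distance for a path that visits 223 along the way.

Shortest 242→223: 242–233–223 = 16
Shortest 223→213: 223–213 = 9
Total via 223: 16 + 9 = 25 m.

25 m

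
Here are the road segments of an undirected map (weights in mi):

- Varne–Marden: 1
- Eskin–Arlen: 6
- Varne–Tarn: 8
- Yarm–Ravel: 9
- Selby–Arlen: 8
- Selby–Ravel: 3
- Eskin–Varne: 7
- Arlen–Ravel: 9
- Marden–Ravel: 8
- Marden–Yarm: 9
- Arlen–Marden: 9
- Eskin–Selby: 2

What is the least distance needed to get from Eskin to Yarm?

14 mi

Shortest distances from Eskin:
Eskin: 0
Selby: 2  (via Eskin)
Ravel: 5  (via Selby)
Arlen: 6  (via Eskin)
Varne: 7  (via Eskin)
Marden: 8  (via Varne)
Yarm: 14  (via Ravel)
Shortest route: Eskin → Selby → Ravel → Yarm = 14 mi.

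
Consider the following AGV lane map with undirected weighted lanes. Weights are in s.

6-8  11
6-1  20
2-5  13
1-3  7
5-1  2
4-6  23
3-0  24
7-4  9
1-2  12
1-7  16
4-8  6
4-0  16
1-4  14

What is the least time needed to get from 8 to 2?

32 s

Shortest distances from 8:
8: 0
4: 6  (via 8)
6: 11  (via 8)
7: 15  (via 4)
1: 20  (via 4)
0: 22  (via 4)
5: 22  (via 1)
3: 27  (via 1)
2: 32  (via 1)
Shortest route: 8 → 4 → 1 → 2 = 32 s.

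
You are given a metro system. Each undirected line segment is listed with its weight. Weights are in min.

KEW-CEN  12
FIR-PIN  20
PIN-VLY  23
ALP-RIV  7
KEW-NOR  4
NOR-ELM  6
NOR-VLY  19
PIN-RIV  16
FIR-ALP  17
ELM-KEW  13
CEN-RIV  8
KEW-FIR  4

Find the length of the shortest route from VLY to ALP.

44 min

Settle nodes by increasing distance from VLY:
VLY: 0
NOR: 19  (via VLY)
PIN: 23  (via VLY)
KEW: 23  (via NOR)
ELM: 25  (via NOR)
FIR: 27  (via KEW)
CEN: 35  (via KEW)
RIV: 39  (via PIN)
ALP: 44  (via FIR)
Shortest route: VLY–NOR–KEW–FIR–ALP = 44 min.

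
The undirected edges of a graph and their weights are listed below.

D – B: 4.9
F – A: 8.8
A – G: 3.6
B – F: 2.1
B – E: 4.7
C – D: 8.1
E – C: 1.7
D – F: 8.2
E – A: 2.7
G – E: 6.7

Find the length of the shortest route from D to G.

Shortest distances from D:
D: 0
B: 4.9  (via D)
F: 7  (via B)
C: 8.1  (via D)
E: 9.6  (via B)
A: 12.3  (via E)
G: 15.9  (via A)
Shortest route: D → B → E → A → G = 15.9.

15.9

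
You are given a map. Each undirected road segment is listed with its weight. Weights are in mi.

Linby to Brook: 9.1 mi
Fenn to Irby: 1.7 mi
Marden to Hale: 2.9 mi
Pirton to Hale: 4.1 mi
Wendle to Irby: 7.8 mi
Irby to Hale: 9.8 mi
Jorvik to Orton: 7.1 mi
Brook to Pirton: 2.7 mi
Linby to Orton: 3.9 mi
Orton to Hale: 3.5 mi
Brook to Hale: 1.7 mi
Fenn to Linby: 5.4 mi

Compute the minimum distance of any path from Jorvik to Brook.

12.3 mi

Settle nodes by increasing distance from Jorvik:
Jorvik: 0
Orton: 7.1  (via Jorvik)
Hale: 10.6  (via Orton)
Linby: 11  (via Orton)
Brook: 12.3  (via Hale)
Shortest route: Jorvik → Orton → Hale → Brook = 12.3 mi.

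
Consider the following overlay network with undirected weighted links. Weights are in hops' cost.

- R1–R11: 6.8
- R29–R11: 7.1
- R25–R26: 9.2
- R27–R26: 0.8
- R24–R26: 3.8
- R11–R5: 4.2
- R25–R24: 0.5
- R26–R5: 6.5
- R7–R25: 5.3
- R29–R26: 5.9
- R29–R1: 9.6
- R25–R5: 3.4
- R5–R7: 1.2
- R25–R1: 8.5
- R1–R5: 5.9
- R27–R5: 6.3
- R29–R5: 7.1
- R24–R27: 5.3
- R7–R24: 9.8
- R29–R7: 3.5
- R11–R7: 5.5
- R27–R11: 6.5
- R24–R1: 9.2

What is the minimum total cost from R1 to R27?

Settle nodes by increasing distance from R1:
R1: 0
R5: 5.9  (via R1)
R11: 6.8  (via R1)
R7: 7.1  (via R5)
R25: 8.5  (via R1)
R24: 9  (via R25)
R29: 9.6  (via R1)
R27: 12.2  (via R5)
Shortest route: R1–R5–R27 = 12.2 hops' cost.

12.2 hops' cost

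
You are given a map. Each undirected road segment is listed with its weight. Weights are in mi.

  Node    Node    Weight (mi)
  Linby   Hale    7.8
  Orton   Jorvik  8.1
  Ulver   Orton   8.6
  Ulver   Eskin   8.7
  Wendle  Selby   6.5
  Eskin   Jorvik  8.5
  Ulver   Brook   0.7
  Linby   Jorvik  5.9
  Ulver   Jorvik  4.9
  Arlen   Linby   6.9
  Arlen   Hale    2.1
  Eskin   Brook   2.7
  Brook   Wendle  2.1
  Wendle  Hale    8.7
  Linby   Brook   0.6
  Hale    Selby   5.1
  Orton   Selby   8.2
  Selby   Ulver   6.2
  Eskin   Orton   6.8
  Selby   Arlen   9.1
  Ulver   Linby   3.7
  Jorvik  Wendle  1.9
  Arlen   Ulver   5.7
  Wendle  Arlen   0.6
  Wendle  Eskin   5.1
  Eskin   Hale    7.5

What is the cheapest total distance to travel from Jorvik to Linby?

Compare a few routes:
Jorvik - Ulver - Brook - Linby: 4.9+0.7+0.6 = 6.2
Jorvik - Wendle - Brook - Linby: 1.9+2.1+0.6 = 4.6
Jorvik - Wendle - Brook - Ulver - Linby: 1.9+2.1+0.7+3.7 = 8.4
Jorvik - Linby: 5.9 = 5.9
The minimum is 4.6 mi via Jorvik - Wendle - Brook - Linby.

4.6 mi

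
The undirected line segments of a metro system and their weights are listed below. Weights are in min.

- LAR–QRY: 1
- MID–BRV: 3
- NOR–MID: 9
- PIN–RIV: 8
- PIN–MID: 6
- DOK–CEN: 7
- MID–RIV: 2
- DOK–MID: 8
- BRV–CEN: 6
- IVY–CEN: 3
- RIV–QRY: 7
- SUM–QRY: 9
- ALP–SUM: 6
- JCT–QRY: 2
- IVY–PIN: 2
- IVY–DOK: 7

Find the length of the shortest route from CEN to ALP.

33 min

Running Dijkstra from CEN:
CEN: 0
IVY: 3  (via CEN)
PIN: 5  (via IVY)
BRV: 6  (via CEN)
DOK: 7  (via CEN)
MID: 9  (via BRV)
RIV: 11  (via MID)
NOR: 18  (via MID)
QRY: 18  (via RIV)
LAR: 19  (via QRY)
JCT: 20  (via QRY)
SUM: 27  (via QRY)
ALP: 33  (via SUM)
Shortest route: CEN–BRV–MID–RIV–QRY–SUM–ALP = 33 min.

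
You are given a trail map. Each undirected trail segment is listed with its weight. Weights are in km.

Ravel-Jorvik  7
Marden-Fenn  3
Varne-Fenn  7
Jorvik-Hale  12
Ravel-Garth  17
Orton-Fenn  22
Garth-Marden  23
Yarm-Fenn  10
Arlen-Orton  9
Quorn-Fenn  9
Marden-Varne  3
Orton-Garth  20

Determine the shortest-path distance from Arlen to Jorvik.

53 km

Running Dijkstra from Arlen:
Arlen: 0
Orton: 9  (via Arlen)
Garth: 29  (via Orton)
Fenn: 31  (via Orton)
Marden: 34  (via Fenn)
Varne: 37  (via Marden)
Quorn: 40  (via Fenn)
Yarm: 41  (via Fenn)
Ravel: 46  (via Garth)
Jorvik: 53  (via Ravel)
Shortest route: Arlen–Orton–Garth–Ravel–Jorvik = 53 km.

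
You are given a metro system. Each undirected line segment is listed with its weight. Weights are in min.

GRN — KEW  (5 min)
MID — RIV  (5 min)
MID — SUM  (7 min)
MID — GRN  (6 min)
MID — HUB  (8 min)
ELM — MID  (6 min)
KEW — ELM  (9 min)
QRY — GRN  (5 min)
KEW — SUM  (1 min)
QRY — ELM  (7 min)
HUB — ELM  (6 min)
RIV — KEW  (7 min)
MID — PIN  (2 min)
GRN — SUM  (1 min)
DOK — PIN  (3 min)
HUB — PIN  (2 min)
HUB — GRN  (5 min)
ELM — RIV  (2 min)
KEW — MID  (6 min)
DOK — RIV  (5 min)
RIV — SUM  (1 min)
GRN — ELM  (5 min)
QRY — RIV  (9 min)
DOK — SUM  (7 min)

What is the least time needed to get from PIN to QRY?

12 min

Candidate routes:
PIN–HUB–GRN–QRY: 2+5+5 = 12
PIN–HUB–ELM–QRY: 2+6+7 = 15
PIN–MID–RIV–SUM–GRN–QRY: 2+5+1+1+5 = 14
PIN–MID–GRN–QRY: 2+6+5 = 13
Cheapest is PIN–HUB–GRN–QRY at 12 min.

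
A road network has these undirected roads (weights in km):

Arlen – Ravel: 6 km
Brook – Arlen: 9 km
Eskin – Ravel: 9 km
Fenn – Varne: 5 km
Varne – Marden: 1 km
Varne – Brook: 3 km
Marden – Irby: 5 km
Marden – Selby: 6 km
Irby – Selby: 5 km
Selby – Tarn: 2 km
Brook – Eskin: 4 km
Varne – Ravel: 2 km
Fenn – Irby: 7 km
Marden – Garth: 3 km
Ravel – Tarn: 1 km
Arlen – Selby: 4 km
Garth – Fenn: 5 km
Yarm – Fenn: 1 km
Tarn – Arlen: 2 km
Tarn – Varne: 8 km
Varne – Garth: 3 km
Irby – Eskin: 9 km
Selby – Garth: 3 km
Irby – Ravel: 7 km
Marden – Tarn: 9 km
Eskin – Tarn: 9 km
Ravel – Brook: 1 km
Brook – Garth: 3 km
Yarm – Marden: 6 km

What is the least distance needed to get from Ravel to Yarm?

Compare a few routes:
Ravel–Brook–Varne–Fenn–Yarm: 1+3+5+1 = 10
Ravel–Varne–Marden–Yarm: 2+1+6 = 9
Ravel–Varne–Fenn–Yarm: 2+5+1 = 8
The minimum is 8 km via Ravel–Varne–Fenn–Yarm.

8 km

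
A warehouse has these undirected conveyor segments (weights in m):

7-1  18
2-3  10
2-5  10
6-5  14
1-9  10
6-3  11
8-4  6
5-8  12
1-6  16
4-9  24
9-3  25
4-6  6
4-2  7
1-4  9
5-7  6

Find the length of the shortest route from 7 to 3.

26 m

Compare a few routes:
7–5–6–3: 6+14+11 = 31
7–5–2–3: 6+10+10 = 26
Cheapest is 7–5–2–3 at 26 m.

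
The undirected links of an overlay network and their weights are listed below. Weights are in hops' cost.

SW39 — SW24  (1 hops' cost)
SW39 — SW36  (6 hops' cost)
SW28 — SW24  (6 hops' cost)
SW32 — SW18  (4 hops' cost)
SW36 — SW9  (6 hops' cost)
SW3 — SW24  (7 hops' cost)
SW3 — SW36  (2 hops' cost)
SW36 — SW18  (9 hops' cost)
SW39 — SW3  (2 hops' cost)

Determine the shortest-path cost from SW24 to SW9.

Settle nodes by increasing distance from SW24:
SW24: 0
SW39: 1  (via SW24)
SW3: 3  (via SW39)
SW36: 5  (via SW3)
SW28: 6  (via SW24)
SW9: 11  (via SW36)
Shortest route: SW24–SW39–SW3–SW36–SW9 = 11 hops' cost.

11 hops' cost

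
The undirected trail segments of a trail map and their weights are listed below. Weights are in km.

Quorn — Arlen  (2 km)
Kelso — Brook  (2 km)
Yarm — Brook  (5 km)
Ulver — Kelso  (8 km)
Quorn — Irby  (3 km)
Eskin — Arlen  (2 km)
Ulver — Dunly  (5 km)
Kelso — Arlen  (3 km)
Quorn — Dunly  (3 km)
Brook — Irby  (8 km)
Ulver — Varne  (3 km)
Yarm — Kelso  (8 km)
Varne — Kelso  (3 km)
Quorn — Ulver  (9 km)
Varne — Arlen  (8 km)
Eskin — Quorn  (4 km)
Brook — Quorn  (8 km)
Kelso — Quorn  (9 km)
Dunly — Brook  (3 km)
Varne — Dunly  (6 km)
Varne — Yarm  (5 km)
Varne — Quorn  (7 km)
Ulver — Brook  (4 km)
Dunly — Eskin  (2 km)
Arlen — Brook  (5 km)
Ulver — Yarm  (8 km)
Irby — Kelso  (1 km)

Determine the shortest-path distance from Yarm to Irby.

8 km

Running Dijkstra from Yarm:
Yarm: 0
Varne: 5  (via Yarm)
Brook: 5  (via Yarm)
Kelso: 7  (via Brook)
Irby: 8  (via Kelso)
Shortest route: Yarm–Brook–Kelso–Irby = 8 km.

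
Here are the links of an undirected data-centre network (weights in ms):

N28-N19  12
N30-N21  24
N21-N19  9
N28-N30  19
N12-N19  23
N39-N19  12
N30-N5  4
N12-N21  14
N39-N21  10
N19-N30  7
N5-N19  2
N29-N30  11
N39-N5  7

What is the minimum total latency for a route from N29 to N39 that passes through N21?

36 ms

Best N29 to N21: N29–N30–N5–N19–N21 costing 26
Best N21 to N39: N21–N39 costing 10
Total via N21: 26 + 10 = 36 ms.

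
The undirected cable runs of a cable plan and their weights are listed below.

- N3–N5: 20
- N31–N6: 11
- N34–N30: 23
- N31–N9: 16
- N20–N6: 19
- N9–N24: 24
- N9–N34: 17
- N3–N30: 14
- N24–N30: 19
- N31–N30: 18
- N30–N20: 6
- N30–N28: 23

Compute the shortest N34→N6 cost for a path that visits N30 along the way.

Shortest N34→N30: N34 → N30 = 23
Best N30 to N6: N30 → N20 → N6 costing 25
Total via N30: 23 + 25 = 48.

48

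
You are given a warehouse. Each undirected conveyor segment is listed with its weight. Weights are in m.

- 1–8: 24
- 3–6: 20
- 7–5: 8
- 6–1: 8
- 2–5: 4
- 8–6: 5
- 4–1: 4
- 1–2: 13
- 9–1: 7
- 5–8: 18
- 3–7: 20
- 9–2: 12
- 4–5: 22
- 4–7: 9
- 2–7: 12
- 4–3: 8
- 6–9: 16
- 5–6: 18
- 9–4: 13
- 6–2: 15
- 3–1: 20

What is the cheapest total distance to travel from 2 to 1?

13 m

Enumerating some paths:
2 → 1: 13 = 13
2 → 9 → 1: 12+7 = 19
The minimum is 13 m via 2 → 1.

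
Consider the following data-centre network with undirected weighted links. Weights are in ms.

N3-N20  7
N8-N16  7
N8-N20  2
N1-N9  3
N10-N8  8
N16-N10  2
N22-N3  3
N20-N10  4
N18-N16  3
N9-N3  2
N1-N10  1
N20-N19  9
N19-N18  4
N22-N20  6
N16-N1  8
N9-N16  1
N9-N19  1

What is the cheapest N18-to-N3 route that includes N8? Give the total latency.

19 ms

Best N18 to N8: N18–N16–N8 costing 10
Best N8 to N3: N8–N20–N3 costing 9
Total via N8: 10 + 9 = 19 ms.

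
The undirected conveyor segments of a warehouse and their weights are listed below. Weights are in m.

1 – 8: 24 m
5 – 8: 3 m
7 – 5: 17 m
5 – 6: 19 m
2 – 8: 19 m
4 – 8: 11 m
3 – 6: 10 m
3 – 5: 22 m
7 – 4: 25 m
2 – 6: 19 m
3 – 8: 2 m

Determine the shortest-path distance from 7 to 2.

Running Dijkstra from 7:
7: 0
5: 17  (via 7)
8: 20  (via 5)
3: 22  (via 8)
4: 25  (via 7)
6: 32  (via 3)
2: 39  (via 8)
Shortest route: 7 → 5 → 8 → 2 = 39 m.

39 m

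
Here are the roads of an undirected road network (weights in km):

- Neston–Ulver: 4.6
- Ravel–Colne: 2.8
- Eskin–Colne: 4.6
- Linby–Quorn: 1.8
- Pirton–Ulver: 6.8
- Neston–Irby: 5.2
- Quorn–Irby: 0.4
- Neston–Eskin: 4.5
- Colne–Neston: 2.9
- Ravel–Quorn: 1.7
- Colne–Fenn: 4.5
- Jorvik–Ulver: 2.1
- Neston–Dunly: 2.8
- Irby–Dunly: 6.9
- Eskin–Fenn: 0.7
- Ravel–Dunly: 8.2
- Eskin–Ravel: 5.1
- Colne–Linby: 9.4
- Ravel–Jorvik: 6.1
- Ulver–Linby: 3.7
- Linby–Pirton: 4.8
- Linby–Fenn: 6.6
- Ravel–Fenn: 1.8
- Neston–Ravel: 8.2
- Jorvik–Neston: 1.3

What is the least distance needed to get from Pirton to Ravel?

Settle nodes by increasing distance from Pirton:
Pirton: 0
Linby: 4.8  (via Pirton)
Quorn: 6.6  (via Linby)
Ulver: 6.8  (via Pirton)
Irby: 7  (via Quorn)
Ravel: 8.3  (via Quorn)
Shortest route: Pirton → Linby → Quorn → Ravel = 8.3 km.

8.3 km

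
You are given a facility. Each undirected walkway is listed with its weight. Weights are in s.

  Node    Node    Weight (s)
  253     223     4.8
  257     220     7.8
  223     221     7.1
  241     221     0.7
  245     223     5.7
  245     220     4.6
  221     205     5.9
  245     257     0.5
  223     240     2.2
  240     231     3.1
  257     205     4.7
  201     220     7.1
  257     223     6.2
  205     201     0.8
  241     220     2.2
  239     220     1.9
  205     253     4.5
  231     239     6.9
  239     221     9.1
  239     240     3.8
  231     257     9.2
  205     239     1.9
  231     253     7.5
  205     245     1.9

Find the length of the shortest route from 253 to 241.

10.5 s

Settle nodes by increasing distance from 253:
253: 0
205: 4.5  (via 253)
223: 4.8  (via 253)
201: 5.3  (via 205)
245: 6.4  (via 205)
239: 6.4  (via 205)
257: 6.9  (via 245)
240: 7  (via 223)
231: 7.5  (via 253)
220: 8.3  (via 239)
221: 10.4  (via 205)
241: 10.5  (via 220)
Shortest route: 253–205–239–220–241 = 10.5 s.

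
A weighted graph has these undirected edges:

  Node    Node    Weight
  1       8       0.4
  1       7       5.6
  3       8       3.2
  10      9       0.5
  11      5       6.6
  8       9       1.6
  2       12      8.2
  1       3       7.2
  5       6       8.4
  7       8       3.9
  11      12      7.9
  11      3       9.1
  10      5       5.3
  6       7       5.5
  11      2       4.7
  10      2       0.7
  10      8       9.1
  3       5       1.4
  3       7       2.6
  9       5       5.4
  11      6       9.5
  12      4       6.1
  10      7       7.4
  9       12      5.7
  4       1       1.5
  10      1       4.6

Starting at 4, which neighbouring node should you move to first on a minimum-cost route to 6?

Enumerating some paths:
4 - 1 - 8 - 7 - 6: 1.5+0.4+3.9+5.5 = 11.3
4 - 1 - 7 - 6: 1.5+5.6+5.5 = 12.6
The minimum is 11.3 via 4 - 1 - 8 - 7 - 6.
So from 4 the first move is to 1.

1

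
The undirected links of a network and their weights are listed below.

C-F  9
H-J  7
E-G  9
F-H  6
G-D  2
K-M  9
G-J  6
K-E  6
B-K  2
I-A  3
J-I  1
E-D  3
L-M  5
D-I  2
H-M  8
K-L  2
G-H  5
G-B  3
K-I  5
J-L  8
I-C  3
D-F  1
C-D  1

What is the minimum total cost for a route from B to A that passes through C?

Shortest B→C: B → G → D → C = 6
Shortest C→A: C → I → A = 6
Total via C: 6 + 6 = 12.

12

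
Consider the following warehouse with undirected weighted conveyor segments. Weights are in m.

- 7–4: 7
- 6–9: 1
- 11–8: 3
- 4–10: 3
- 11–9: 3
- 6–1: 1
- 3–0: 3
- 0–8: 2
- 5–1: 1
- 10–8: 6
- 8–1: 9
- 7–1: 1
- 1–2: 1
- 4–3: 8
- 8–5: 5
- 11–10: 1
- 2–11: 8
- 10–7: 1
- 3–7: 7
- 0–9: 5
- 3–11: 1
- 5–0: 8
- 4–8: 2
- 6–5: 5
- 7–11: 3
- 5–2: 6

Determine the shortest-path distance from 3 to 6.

5 m

Settle nodes by increasing distance from 3:
3: 0
11: 1  (via 3)
10: 2  (via 11)
0: 3  (via 3)
7: 3  (via 10)
1: 4  (via 7)
8: 4  (via 11)
9: 4  (via 11)
2: 5  (via 1)
4: 5  (via 10)
5: 5  (via 1)
6: 5  (via 1)
Shortest route: 3 → 11 → 10 → 7 → 1 → 6 = 5 m.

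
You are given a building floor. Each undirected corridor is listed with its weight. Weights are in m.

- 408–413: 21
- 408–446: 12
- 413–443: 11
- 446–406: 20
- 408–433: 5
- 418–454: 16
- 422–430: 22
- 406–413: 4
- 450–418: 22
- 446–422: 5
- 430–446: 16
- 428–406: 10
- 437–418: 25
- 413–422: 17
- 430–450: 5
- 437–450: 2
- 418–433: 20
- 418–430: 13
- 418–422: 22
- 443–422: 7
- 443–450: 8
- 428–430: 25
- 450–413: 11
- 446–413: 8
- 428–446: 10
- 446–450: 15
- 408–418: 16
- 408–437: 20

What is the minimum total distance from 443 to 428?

22 m

Shortest distances from 443:
443: 0
422: 7  (via 443)
450: 8  (via 443)
437: 10  (via 450)
413: 11  (via 443)
446: 12  (via 422)
430: 13  (via 450)
406: 15  (via 413)
428: 22  (via 446)
Shortest route: 443–422–446–428 = 22 m.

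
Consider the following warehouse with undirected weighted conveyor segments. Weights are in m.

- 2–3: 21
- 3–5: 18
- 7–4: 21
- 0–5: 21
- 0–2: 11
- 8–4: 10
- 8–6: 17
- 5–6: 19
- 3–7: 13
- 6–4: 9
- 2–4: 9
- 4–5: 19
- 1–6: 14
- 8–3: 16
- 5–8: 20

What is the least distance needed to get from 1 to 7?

Shortest distances from 1:
1: 0
6: 14  (via 1)
4: 23  (via 6)
8: 31  (via 6)
2: 32  (via 4)
5: 33  (via 6)
0: 43  (via 2)
7: 44  (via 4)
Shortest route: 1 → 6 → 4 → 7 = 44 m.

44 m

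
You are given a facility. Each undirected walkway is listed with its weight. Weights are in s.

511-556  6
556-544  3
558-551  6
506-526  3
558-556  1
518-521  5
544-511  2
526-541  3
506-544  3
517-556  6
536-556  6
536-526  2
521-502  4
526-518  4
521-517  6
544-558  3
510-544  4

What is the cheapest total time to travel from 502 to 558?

Shortest distances from 502:
502: 0
521: 4  (via 502)
518: 9  (via 521)
517: 10  (via 521)
526: 13  (via 518)
536: 15  (via 526)
556: 16  (via 517)
541: 16  (via 526)
506: 16  (via 526)
558: 17  (via 556)
Shortest route: 502 → 521 → 517 → 556 → 558 = 17 s.

17 s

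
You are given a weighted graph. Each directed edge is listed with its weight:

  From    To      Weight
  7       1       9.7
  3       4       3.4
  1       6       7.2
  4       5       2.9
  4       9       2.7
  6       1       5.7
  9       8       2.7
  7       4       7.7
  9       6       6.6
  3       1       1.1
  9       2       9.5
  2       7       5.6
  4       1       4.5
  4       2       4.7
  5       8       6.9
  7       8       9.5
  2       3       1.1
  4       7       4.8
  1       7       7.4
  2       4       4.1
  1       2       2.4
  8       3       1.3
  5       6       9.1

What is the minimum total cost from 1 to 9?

Settle nodes by increasing distance from 1:
1: 0
2: 2.4  (via 1)
3: 3.5  (via 2)
4: 6.5  (via 2)
6: 7.2  (via 1)
7: 7.4  (via 1)
9: 9.2  (via 4)
Shortest route: 1 → 2 → 4 → 9 = 9.2.

9.2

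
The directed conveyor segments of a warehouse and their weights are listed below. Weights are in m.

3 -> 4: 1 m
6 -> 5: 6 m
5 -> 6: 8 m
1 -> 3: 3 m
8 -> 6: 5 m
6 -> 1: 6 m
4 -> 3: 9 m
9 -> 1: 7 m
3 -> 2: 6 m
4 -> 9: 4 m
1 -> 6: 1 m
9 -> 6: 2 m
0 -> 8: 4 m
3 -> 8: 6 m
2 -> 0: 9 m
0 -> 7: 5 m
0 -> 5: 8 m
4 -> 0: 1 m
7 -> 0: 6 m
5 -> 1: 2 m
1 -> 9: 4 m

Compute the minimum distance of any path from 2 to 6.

18 m

Running Dijkstra from 2:
2: 0
0: 9  (via 2)
8: 13  (via 0)
7: 14  (via 0)
5: 17  (via 0)
6: 18  (via 8)
Shortest route: 2–0–8–6 = 18 m.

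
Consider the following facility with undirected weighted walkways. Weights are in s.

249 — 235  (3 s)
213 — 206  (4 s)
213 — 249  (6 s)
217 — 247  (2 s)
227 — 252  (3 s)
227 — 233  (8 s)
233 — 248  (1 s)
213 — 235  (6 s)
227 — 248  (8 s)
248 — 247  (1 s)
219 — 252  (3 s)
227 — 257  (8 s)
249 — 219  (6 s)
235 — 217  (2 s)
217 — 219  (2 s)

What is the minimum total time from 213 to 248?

11 s

Shortest distances from 213:
213: 0
206: 4  (via 213)
235: 6  (via 213)
249: 6  (via 213)
217: 8  (via 235)
247: 10  (via 217)
219: 10  (via 217)
248: 11  (via 247)
Shortest route: 213 → 235 → 217 → 247 → 248 = 11 s.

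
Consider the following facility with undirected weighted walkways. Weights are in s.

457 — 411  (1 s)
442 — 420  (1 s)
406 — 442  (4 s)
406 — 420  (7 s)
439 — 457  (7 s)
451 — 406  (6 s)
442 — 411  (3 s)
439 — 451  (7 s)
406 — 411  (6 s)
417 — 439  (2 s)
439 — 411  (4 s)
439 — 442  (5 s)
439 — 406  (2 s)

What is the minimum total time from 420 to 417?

8 s

Shortest distances from 420:
420: 0
442: 1  (via 420)
411: 4  (via 442)
457: 5  (via 411)
406: 5  (via 442)
439: 6  (via 442)
417: 8  (via 439)
Shortest route: 420 → 442 → 439 → 417 = 8 s.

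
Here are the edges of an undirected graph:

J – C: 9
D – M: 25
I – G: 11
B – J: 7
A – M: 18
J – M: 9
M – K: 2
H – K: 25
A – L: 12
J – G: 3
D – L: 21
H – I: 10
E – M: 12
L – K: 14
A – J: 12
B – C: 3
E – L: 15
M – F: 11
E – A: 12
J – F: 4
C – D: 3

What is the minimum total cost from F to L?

Shortest distances from F:
F: 0
J: 4  (via F)
G: 7  (via J)
B: 11  (via J)
M: 11  (via F)
C: 13  (via J)
K: 13  (via M)
A: 16  (via J)
D: 16  (via C)
I: 18  (via G)
E: 23  (via M)
L: 27  (via K)
Shortest route: F → M → K → L = 27.

27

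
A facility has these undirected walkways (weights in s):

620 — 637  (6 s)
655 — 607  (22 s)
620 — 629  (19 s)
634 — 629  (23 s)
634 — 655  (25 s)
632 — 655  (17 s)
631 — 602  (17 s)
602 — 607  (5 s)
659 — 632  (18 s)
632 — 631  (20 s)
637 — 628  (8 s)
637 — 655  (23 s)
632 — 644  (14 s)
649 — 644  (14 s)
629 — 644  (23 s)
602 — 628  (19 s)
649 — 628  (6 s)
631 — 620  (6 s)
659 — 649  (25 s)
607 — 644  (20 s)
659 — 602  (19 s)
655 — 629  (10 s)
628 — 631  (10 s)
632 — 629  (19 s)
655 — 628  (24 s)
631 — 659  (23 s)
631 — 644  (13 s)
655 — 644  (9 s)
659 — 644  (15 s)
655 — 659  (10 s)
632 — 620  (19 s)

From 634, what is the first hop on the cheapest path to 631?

655

Enumerating some paths:
634 - 629 - 620 - 631: 23+19+6 = 48
634 - 655 - 644 - 631: 25+9+13 = 47
Cheapest is 634 - 655 - 644 - 631 at 47 s.
So from 634 the first move is to 655.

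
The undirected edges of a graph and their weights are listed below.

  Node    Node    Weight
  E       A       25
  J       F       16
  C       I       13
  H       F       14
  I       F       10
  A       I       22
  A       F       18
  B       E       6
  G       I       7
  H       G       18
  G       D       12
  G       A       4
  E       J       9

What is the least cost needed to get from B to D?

47

Enumerating some paths:
B - E - A - G - D: 6+25+4+12 = 47
B - E - J - F - A - G - D: 6+9+16+18+4+12 = 65
B - E - J - F - I - G - D: 6+9+16+10+7+12 = 60
Cheapest is B - E - A - G - D at 47.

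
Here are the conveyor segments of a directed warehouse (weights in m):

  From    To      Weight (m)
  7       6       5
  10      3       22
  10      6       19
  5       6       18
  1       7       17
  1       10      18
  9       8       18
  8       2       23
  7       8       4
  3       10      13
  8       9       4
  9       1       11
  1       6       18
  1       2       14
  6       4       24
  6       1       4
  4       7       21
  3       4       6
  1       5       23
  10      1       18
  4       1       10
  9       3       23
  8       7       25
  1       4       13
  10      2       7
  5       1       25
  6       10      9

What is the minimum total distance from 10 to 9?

43 m

Candidate routes:
10–1–7–8–9: 18+17+4+4 = 43
10–6–1–7–8–9: 19+4+17+4+4 = 48
The minimum is 43 m via 10–1–7–8–9.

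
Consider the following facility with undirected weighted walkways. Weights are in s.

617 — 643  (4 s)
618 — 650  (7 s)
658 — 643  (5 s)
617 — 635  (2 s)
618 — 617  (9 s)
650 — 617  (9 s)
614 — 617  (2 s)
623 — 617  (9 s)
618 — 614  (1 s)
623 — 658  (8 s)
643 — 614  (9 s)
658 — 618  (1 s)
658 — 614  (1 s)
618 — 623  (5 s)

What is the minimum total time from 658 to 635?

Settle nodes by increasing distance from 658:
658: 0
614: 1  (via 658)
618: 1  (via 658)
617: 3  (via 614)
643: 5  (via 658)
635: 5  (via 617)
Shortest route: 658 → 614 → 617 → 635 = 5 s.

5 s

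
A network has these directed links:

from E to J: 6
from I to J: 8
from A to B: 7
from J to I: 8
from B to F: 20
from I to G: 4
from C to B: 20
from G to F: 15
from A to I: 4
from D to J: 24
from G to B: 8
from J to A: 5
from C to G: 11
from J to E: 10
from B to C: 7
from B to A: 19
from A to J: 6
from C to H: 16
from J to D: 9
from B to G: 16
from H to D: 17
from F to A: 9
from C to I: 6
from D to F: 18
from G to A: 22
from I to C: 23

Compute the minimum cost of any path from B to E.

31

Shortest distances from B:
B: 0
C: 7  (via B)
I: 13  (via C)
G: 16  (via B)
A: 19  (via B)
F: 20  (via B)
J: 21  (via I)
H: 23  (via C)
D: 30  (via J)
E: 31  (via J)
Shortest route: B → C → I → J → E = 31.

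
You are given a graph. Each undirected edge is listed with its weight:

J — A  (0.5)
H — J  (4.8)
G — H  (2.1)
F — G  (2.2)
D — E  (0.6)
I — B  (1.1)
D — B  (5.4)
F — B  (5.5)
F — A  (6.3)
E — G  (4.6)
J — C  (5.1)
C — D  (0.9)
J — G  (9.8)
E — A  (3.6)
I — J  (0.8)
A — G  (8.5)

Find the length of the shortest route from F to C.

8.3

Candidate routes:
F–B–D–C: 5.5+5.4+0.9 = 11.8
F–G–E–D–C: 2.2+4.6+0.6+0.9 = 8.3
F–A–J–C: 6.3+0.5+5.1 = 11.9
F–A–E–D–C: 6.3+3.6+0.6+0.9 = 11.4
The minimum is 8.3 via F–G–E–D–C.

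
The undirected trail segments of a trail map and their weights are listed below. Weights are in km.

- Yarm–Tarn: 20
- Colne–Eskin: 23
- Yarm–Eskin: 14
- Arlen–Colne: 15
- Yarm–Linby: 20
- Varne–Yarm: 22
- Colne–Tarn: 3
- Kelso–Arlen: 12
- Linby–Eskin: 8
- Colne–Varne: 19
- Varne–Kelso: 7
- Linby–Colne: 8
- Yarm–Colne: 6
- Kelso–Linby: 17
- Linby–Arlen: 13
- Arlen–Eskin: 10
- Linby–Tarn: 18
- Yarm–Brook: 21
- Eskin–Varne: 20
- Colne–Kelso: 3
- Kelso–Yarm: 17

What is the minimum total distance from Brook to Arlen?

42 km

Settle nodes by increasing distance from Brook:
Brook: 0
Yarm: 21  (via Brook)
Colne: 27  (via Yarm)
Tarn: 30  (via Colne)
Kelso: 30  (via Colne)
Linby: 35  (via Colne)
Eskin: 35  (via Yarm)
Varne: 37  (via Kelso)
Arlen: 42  (via Colne)
Shortest route: Brook–Yarm–Colne–Arlen = 42 km.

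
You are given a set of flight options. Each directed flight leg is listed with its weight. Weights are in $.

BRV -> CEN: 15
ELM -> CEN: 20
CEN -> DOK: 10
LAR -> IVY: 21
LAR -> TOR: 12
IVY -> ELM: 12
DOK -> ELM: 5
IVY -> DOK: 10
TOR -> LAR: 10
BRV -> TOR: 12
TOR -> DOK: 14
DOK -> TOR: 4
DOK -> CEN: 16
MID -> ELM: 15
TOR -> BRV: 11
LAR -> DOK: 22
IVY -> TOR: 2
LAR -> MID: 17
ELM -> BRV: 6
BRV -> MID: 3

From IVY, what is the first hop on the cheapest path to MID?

TOR

Candidate routes:
IVY - ELM - BRV - MID: 12+6+3 = 21
IVY - TOR - BRV - MID: 2+11+3 = 16
The minimum is $16 via IVY - TOR - BRV - MID.
So from IVY the first move is to TOR.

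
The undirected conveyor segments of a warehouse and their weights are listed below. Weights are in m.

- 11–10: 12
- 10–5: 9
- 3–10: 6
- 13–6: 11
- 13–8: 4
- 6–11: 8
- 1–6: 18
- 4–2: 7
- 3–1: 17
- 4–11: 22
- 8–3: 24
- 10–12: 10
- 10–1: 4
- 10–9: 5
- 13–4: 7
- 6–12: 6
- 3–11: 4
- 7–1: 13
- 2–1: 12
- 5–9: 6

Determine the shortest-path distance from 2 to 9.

21 m

Candidate routes:
2–1–10–9: 12+4+5 = 21
2–1–10–5–9: 12+4+9+6 = 31
2–1–3–10–9: 12+17+6+5 = 40
The minimum is 21 m via 2–1–10–9.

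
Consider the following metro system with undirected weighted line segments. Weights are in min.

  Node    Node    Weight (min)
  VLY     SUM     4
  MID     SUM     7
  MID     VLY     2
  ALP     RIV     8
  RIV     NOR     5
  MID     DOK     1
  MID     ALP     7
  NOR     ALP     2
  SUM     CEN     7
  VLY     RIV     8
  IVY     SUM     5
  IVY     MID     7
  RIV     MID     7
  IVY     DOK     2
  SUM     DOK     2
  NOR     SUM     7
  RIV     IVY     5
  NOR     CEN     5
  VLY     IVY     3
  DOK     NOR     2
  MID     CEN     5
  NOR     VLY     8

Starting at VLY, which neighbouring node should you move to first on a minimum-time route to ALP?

Compare a few routes:
VLY → MID → DOK → NOR → ALP: 2+1+2+2 = 7
VLY → IVY → DOK → NOR → ALP: 3+2+2+2 = 9
The minimum is 7 min via VLY → MID → DOK → NOR → ALP.
So from VLY the first move is to MID.

MID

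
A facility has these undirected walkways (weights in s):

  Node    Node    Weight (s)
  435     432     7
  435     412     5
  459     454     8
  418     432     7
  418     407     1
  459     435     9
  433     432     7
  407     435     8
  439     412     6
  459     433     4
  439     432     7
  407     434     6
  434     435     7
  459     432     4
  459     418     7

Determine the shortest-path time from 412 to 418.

14 s

Candidate routes:
412–435–407–418: 5+8+1 = 14
412–435–434–407–418: 5+7+6+1 = 19
The minimum is 14 s via 412–435–407–418.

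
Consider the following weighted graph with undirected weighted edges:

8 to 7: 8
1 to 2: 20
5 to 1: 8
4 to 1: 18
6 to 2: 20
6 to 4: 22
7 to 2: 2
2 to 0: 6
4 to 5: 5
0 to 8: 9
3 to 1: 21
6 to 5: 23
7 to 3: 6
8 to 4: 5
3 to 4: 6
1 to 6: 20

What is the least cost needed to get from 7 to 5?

Candidate routes:
7 → 8 → 4 → 5: 8+5+5 = 18
7 → 2 → 1 → 5: 2+20+8 = 30
7 → 2 → 0 → 8 → 4 → 5: 2+6+9+5+5 = 27
7 → 3 → 4 → 5: 6+6+5 = 17
Cheapest is 7 → 3 → 4 → 5 at 17.

17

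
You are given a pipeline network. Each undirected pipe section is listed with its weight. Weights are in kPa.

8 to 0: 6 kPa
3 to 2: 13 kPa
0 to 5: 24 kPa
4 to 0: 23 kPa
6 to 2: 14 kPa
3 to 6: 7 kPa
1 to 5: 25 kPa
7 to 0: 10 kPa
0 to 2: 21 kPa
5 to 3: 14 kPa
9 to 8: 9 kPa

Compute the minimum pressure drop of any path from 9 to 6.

50 kPa

Enumerating some paths:
9 → 8 → 0 → 5 → 3 → 6: 9+6+24+14+7 = 60
9 → 8 → 0 → 2 → 3 → 6: 9+6+21+13+7 = 56
9 → 8 → 0 → 5 → 3 → 2 → 6: 9+6+24+14+13+14 = 80
9 → 8 → 0 → 2 → 6: 9+6+21+14 = 50
Cheapest is 9 → 8 → 0 → 2 → 6 at 50 kPa.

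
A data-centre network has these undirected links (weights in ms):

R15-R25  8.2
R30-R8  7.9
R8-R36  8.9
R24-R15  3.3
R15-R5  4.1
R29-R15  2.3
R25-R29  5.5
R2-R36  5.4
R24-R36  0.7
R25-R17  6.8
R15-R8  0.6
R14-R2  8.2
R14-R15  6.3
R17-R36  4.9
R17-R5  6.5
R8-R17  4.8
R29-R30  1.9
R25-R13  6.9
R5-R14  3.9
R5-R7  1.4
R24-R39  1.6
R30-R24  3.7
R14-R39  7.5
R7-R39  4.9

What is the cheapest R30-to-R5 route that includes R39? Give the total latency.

Shortest R30→R39: R30 → R24 → R39 = 5.3
Best R39 to R5: R39 → R7 → R5 costing 6.3
Total via R39: 5.3 + 6.3 = 11.6 ms.

11.6 ms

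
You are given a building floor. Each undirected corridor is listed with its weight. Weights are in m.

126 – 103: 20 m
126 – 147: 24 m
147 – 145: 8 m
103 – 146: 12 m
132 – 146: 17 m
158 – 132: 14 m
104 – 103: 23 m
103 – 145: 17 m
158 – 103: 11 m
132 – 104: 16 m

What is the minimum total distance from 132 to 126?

45 m

Compare a few routes:
132 - 158 - 103 - 126: 14+11+20 = 45
132 - 158 - 103 - 145 - 147 - 126: 14+11+17+8+24 = 74
132 - 146 - 103 - 126: 17+12+20 = 49
132 - 104 - 103 - 126: 16+23+20 = 59
Cheapest is 132 - 158 - 103 - 126 at 45 m.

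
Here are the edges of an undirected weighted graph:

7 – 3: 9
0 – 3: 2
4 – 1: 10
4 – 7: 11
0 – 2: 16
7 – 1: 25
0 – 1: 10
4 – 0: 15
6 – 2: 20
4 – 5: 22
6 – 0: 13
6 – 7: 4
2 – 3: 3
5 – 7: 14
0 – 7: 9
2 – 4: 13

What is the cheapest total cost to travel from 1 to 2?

15

Candidate routes:
1 → 0 → 2: 10+16 = 26
1 → 0 → 3 → 2: 10+2+3 = 15
1 → 4 → 2: 10+13 = 23
1 → 4 → 0 → 3 → 2: 10+15+2+3 = 30
Cheapest is 1 → 0 → 3 → 2 at 15.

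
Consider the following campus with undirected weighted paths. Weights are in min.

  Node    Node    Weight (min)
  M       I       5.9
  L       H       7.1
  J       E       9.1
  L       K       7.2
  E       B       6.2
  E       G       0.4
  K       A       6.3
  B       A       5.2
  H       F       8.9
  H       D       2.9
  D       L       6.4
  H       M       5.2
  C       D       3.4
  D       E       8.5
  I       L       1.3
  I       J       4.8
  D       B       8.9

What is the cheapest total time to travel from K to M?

14.4 min

Compare a few routes:
K - L - H - M: 7.2+7.1+5.2 = 19.5
K - L - I - M: 7.2+1.3+5.9 = 14.4
The minimum is 14.4 min via K - L - I - M.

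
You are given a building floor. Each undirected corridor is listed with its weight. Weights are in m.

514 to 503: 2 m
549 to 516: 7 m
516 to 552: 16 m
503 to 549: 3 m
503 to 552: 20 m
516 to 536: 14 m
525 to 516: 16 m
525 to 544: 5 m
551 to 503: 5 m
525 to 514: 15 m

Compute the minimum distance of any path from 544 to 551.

Running Dijkstra from 544:
544: 0
525: 5  (via 544)
514: 20  (via 525)
516: 21  (via 525)
503: 22  (via 514)
549: 25  (via 503)
551: 27  (via 503)
Shortest route: 544 → 525 → 514 → 503 → 551 = 27 m.

27 m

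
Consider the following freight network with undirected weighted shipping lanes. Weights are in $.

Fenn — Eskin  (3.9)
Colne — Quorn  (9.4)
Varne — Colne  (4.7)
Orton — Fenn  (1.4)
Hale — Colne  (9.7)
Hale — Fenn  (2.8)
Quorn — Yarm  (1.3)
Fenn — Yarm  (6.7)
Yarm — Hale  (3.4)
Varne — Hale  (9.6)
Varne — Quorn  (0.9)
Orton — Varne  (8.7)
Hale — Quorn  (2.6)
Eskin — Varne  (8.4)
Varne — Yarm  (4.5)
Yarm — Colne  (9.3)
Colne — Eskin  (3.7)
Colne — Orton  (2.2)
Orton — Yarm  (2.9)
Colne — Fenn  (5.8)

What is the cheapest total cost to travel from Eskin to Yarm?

Shortest distances from Eskin:
Eskin: 0
Colne: 3.7  (via Eskin)
Fenn: 3.9  (via Eskin)
Orton: 5.3  (via Fenn)
Hale: 6.7  (via Fenn)
Yarm: 8.2  (via Orton)
Shortest route: Eskin–Fenn–Orton–Yarm = $8.2.

$8.2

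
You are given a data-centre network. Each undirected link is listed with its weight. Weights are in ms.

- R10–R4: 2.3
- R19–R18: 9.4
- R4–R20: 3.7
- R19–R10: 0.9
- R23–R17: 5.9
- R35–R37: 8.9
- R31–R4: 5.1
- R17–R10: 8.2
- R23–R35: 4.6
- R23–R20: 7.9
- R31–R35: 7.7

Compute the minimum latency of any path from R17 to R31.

Candidate routes:
R17–R23–R35–R31: 5.9+4.6+7.7 = 18.2
R17–R10–R4–R31: 8.2+2.3+5.1 = 15.6
Cheapest is R17–R10–R4–R31 at 15.6 ms.

15.6 ms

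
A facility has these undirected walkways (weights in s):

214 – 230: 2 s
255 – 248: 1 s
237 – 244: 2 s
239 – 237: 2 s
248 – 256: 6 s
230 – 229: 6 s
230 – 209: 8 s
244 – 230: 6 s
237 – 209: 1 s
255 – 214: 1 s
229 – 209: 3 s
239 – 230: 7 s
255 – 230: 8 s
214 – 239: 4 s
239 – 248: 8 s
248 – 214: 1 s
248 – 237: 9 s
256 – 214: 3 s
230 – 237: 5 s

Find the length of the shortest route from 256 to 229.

Compare a few routes:
256 → 214 → 230 → 237 → 209 → 229: 3+2+5+1+3 = 14
256 → 248 → 214 → 230 → 229: 6+1+2+6 = 15
256 → 214 → 230 → 229: 3+2+6 = 11
256 → 214 → 239 → 237 → 209 → 229: 3+4+2+1+3 = 13
The minimum is 11 s via 256 → 214 → 230 → 229.

11 s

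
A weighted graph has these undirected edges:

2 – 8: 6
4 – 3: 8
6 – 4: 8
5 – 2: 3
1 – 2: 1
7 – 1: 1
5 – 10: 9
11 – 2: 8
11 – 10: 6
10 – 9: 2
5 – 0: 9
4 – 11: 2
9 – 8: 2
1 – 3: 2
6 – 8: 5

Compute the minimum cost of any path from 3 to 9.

Enumerating some paths:
3–1–2–5–10–9: 2+1+3+9+2 = 17
3–1–2–8–9: 2+1+6+2 = 11
3–4–11–10–9: 8+2+6+2 = 18
3–1–2–11–10–9: 2+1+8+6+2 = 19
The minimum is 11 via 3–1–2–8–9.

11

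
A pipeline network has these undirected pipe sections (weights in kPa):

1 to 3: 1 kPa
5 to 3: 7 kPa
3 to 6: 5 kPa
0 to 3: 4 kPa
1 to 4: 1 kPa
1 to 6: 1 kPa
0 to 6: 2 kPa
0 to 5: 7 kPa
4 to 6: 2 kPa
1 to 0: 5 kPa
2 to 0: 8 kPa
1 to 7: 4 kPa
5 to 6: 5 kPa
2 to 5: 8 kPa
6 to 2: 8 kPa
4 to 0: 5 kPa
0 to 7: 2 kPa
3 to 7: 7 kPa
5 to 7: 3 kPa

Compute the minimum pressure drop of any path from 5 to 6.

Compare a few routes:
5–7–0–6: 3+2+2 = 7
5–0–6: 7+2 = 9
5–6: 5 = 5
5–7–1–6: 3+4+1 = 8
The minimum is 5 kPa via 5–6.

5 kPa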